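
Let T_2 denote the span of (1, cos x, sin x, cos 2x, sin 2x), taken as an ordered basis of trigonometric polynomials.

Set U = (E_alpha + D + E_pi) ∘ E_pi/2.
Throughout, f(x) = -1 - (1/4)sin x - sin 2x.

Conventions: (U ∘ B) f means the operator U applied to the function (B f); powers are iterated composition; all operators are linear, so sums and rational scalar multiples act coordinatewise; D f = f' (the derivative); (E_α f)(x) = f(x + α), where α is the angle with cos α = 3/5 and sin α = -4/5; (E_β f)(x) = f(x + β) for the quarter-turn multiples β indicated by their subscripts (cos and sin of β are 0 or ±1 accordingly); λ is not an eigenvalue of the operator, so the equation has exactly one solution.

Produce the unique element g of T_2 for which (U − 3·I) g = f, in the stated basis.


the image equals g(x) = 1 - (1/104)cos x + (1/13)sin x - (26/373)cos 2x + (93/373)sin 2x

write g with unknown coordinates in the stated basis and equate coefficients in (U − 3·I) g = f
solving from the highest basis element down gives g = 1 - (1/104)cos x + (1/13)sin x - (26/373)cos 2x + (93/373)sin 2x
check: U g = 2 - (3/104)cos x - (1/52)sin x - (78/373)cos 2x - (94/373)sin 2x
so U g − 3·g = -1 - (1/4)sin x - sin 2x = f ✓


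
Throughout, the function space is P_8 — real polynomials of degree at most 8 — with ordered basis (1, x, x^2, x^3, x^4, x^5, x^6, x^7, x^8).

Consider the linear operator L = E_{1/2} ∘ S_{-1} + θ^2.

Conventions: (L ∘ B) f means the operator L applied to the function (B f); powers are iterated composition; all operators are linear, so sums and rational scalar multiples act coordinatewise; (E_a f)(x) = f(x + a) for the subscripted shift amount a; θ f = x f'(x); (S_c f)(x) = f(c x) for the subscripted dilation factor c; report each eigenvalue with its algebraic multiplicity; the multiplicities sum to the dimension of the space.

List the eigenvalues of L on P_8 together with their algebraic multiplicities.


image of 1: 1
image of x: -1/2
image of x^2: 5x^2 + x + 1/4
image of x^3: 8x^3 - (3/2)x^2 - (3/4)x - 1/8
image of x^4: 17x^4 + 2x^3 + (3/2)x^2 + (1/2)x + 1/16
image of x^5: 24x^5 - (5/2)x^4 - (5/2)x^3 - (5/4)x^2 - (5/16)x - 1/32
image of x^6: 37x^6 + 3x^5 + (15/4)x^4 + (5/2)x^3 + (15/16)x^2 + (3/16)x + 1/64
image of x^7: 48x^7 - (7/2)x^6 - (21/4)x^5 - (35/8)x^4 - (35/16)x^3 - (21/32)x^2 - (7/64)x - 1/128
image of x^8: 65x^8 + 4x^7 + 7x^6 + 7x^5 + (35/8)x^4 + (7/4)x^3 + (7/16)x^2 + (1/16)x + 1/256
the matrix is upper triangular; its diagonal is (1, 0, 5, 8, 17, 24, 37, 48, 65)
for a triangular matrix the eigenvalues are the diagonal entries, with algebraic multiplicity their repetition count

λ = 0 (multiplicity 1), λ = 1 (multiplicity 1), λ = 5 (multiplicity 1), λ = 8 (multiplicity 1), λ = 17 (multiplicity 1), λ = 24 (multiplicity 1), λ = 37 (multiplicity 1), λ = 48 (multiplicity 1), λ = 65 (multiplicity 1)


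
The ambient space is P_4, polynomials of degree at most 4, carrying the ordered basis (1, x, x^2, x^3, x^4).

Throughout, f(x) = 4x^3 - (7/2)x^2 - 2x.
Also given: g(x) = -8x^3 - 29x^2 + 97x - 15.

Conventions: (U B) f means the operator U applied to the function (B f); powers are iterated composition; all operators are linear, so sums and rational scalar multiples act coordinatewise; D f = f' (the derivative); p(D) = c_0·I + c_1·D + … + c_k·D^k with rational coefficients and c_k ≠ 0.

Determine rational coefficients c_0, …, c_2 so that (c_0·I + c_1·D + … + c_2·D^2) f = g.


p(D) = -2·I − 3·D + 3·D^2, i.e. c_0 = -2, c_1 = -3, c_2 = 3

D^0 f = 4x^3 - (7/2)x^2 - 2x
D^1 f = 12x^2 - 7x - 2
D^2 f = 24x - 7
matching coefficients of g against c_0 f + c_1 Df + … from the top degree down determines the c_i
solution: c_0 = -2, c_1 = -3, c_2 = 3


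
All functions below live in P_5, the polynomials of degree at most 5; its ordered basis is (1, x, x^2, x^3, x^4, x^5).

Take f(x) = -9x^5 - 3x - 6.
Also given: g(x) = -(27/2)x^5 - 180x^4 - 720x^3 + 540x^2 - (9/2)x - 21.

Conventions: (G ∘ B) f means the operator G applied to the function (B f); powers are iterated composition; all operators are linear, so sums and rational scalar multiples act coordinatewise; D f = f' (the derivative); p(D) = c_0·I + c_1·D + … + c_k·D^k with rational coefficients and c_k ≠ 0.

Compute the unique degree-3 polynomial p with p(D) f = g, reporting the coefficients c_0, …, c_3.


p(D) = (3/2)·I + 4·D + 4·D^2 − D^3, i.e. c_0 = 3/2, c_1 = 4, c_2 = 4, c_3 = -1

D^0 f = -9x^5 - 3x - 6
D^1 f = -45x^4 - 3
D^2 f = -180x^3
D^3 f = -540x^2
matching coefficients of g against c_0 f + c_1 Df + … from the top degree down determines the c_i
solution: c_0 = 3/2, c_1 = 4, c_2 = 4, c_3 = -1


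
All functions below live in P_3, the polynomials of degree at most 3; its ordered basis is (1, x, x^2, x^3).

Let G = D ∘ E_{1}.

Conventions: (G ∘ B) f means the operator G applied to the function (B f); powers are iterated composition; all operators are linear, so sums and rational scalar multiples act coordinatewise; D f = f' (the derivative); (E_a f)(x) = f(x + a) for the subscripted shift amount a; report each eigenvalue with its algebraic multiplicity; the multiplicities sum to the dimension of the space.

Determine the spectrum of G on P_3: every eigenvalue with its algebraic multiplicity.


image of 1: 0
image of x: 1
image of x^2: 2x + 2
image of x^3: 3x^2 + 6x + 3
the matrix is upper triangular; its diagonal is (0, 0, 0, 0)
for a triangular matrix the eigenvalues are the diagonal entries, with algebraic multiplicity their repetition count

λ = 0 (multiplicity 4)


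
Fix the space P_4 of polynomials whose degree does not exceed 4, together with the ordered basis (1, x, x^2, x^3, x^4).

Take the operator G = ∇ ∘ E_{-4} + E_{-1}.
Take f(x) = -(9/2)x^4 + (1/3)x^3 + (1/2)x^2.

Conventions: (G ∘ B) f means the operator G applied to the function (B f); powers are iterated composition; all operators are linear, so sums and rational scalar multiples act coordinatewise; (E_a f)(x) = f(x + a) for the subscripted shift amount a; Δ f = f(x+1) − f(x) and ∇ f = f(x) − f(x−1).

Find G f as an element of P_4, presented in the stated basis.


E_{-4} f = -(9/2)x^4 + (217/3)x^3 - (871/2)x^2 + 1164x - 3496/3
∇ E_{-4} f = -18x^3 + 244x^2 - 1106x + 5029/3
E_{-1} f = -(9/2)x^4 + (55/3)x^3 - (55/2)x^2 + 18x - 13/3
(∇ ∘ E_{-4} + E_{-1}) f = -(9/2)x^4 + (1/3)x^3 + (433/2)x^2 - 1088x + 1672

the result is g(x) = -(9/2)x^4 + (1/3)x^3 + (433/2)x^2 - 1088x + 1672


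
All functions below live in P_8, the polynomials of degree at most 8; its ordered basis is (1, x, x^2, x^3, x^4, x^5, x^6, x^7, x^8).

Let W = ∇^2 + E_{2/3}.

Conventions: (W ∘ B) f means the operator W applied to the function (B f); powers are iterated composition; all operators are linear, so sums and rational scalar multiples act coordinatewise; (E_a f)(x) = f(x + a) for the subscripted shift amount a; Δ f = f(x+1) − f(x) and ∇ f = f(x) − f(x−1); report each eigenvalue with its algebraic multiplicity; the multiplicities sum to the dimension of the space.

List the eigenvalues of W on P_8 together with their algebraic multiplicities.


image of 1: 1
image of x: x + 2/3
image of x^2: x^2 + (4/3)x + 22/9
image of x^3: x^3 + 2x^2 + (22/3)x - 154/27
image of x^4: x^4 + (8/3)x^3 + (44/3)x^2 - (616/27)x + 1150/81
image of x^5: x^5 + (10/3)x^4 + (220/9)x^3 - (1540/27)x^2 + (5750/81)x - 7258/243
image of x^6: x^6 + 4x^5 + (110/3)x^4 - (3080/27)x^3 + (5750/27)x^2 - (14516/81)x + 45262/729
image of x^7: x^7 + (14/3)x^6 + (154/3)x^5 - (5390/27)x^4 + (40250/81)x^3 - (50806/81)x^2 + (316834/729)x - 275434/2187
image of x^8: x^8 + (16/3)x^7 + (616/9)x^6 - (8624/27)x^5 + (80500/81)x^4 - (406448/243)x^3 + (1267336/729)x^2 - (2203472/2187)x + 1666750/6561
the matrix is upper triangular; its diagonal is (1, 1, 1, 1, 1, 1, 1, 1, 1)
for a triangular matrix the eigenvalues are the diagonal entries, with algebraic multiplicity their repetition count

λ = 1 (multiplicity 9)


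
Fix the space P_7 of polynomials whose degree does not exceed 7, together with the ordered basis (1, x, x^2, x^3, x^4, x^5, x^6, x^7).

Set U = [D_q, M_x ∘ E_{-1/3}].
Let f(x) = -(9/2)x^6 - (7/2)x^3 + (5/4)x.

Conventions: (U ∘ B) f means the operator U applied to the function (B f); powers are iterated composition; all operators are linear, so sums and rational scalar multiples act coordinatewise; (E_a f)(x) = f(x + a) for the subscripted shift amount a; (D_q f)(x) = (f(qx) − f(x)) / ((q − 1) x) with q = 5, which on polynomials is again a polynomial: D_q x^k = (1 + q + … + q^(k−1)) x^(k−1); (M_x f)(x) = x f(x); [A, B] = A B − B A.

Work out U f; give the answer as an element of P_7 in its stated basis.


E_{-1/3} f = -(9/2)x^6 + 9x^5 - (15/2)x^4 - (1/6)x^3 + (8/3)x^2 + (7/36)x - 95/324
M_x E_{-1/3} f = -(9/2)x^7 + 9x^6 - (15/2)x^5 - (1/6)x^4 + (8/3)x^3 + (7/36)x^2 - (95/324)x
D_q (M_x ∘ E_{-1/3}) f = -(175779/2)x^6 + 35154x^5 - (11715/2)x^4 - 26x^3 + (248/3)x^2 + (7/6)x - 95/324
D_q f = -17577x^5 - (217/2)x^2 + 5/4
E_{-1/3} D_q f = -17577x^5 + 29295x^4 - 19530x^3 + (12803/2)x^2 - (3038/3)x + 2215/36
M_x E_{-1/3} D_q f = -17577x^6 + 29295x^5 - 19530x^4 + (12803/2)x^3 - (3038/3)x^2 + (2215/36)x
[D_q, M_x ∘ E_{-1/3}] f = -(140625/2)x^6 + 5859x^5 + (27345/2)x^4 - (12855/2)x^3 + (3286/3)x^2 - (2173/36)x - 95/324

g(x) = -(140625/2)x^6 + 5859x^5 + (27345/2)x^4 - (12855/2)x^3 + (3286/3)x^2 - (2173/36)x - 95/324


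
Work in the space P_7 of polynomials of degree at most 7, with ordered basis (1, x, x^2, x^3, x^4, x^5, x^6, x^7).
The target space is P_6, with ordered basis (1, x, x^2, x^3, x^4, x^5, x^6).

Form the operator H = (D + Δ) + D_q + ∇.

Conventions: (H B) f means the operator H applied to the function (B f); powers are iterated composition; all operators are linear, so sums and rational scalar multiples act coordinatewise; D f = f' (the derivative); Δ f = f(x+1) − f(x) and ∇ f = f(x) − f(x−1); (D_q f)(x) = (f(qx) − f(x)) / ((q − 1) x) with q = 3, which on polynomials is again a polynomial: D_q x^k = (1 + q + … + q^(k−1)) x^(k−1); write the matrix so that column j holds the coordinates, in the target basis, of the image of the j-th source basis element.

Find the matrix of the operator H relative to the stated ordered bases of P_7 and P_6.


the matrix is [[0, 4, 0, 2, 0, 2, 0, 2]; [0, 0, 10, 0, 8, 0, 12, 0]; [0, 0, 0, 22, 0, 20, 0, 42]; [0, 0, 0, 0, 52, 0, 40, 0]; [0, 0, 0, 0, 0, 136, 0, 70]; [0, 0, 0, 0, 0, 0, 382, 0]; [0, 0, 0, 0, 0, 0, 0, 1114]] (rows listed top to bottom)

image of 1: 0
image of x: 4
image of x^2: 10x
image of x^3: 22x^2 + 2
image of x^4: 52x^3 + 8x
image of x^5: 136x^4 + 20x^2 + 2
image of x^6: 382x^5 + 40x^3 + 12x
image of x^7: 1114x^6 + 70x^4 + 42x^2 + 2
each image's coordinates form column j of the matrix


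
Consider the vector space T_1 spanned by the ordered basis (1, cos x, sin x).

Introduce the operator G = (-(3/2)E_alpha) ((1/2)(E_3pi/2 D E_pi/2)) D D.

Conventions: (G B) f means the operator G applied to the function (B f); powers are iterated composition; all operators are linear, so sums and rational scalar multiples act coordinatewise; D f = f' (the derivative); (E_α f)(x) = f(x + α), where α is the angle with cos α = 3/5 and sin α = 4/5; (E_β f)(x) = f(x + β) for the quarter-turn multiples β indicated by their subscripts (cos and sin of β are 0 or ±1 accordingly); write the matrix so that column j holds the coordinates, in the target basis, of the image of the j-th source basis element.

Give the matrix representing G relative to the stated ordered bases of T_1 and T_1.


image of 1: 0
image of cos x: -(3/5)cos x - (9/20)sin x
image of sin x: (9/20)cos x - (3/5)sin x
each image's coordinates form column j of the matrix

the matrix is [[0, 0, 0]; [0, -3/5, 9/20]; [0, -9/20, -3/5]] (rows listed top to bottom)


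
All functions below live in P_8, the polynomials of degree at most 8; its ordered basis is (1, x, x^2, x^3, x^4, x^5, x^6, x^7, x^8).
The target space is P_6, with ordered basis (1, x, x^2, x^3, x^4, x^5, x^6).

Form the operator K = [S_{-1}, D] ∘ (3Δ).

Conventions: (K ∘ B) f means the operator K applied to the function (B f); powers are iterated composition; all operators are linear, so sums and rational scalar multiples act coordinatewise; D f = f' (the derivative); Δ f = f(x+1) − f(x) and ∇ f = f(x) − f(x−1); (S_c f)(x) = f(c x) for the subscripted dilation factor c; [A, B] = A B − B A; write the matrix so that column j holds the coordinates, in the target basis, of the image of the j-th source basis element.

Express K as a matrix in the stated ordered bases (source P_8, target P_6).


image of 1: 0
image of x: 0
image of x^2: 12
image of x^3: -36x + 18
image of x^4: 72x^2 - 72x + 24
image of x^5: -120x^3 + 180x^2 - 120x + 30
image of x^6: 180x^4 - 360x^3 + 360x^2 - 180x + 36
image of x^7: -252x^5 + 630x^4 - 840x^3 + 630x^2 - 252x + 42
image of x^8: 336x^6 - 1008x^5 + 1680x^4 - 1680x^3 + 1008x^2 - 336x + 48
each image's coordinates form column j of the matrix

the matrix is [[0, 0, 12, 18, 24, 30, 36, 42, 48]; [0, 0, 0, -36, -72, -120, -180, -252, -336]; [0, 0, 0, 0, 72, 180, 360, 630, 1008]; [0, 0, 0, 0, 0, -120, -360, -840, -1680]; [0, 0, 0, 0, 0, 0, 180, 630, 1680]; [0, 0, 0, 0, 0, 0, 0, -252, -1008]; [0, 0, 0, 0, 0, 0, 0, 0, 336]] (rows listed top to bottom)


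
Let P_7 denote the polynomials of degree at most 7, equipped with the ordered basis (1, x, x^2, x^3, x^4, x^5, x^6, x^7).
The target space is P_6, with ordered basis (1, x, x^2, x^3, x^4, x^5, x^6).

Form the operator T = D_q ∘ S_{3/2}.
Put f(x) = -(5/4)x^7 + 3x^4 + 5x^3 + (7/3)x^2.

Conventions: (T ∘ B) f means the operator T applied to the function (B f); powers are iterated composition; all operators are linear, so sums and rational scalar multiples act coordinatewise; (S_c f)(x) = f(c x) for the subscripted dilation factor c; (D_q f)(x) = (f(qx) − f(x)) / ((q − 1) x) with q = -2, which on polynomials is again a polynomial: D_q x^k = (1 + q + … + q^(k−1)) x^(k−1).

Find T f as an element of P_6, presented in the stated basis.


S_{3/2} f = -(10935/512)x^7 + (243/16)x^4 + (135/8)x^3 + (21/4)x^2
D_q S_{3/2} f = -(470205/512)x^6 - (1215/16)x^3 + (405/8)x^2 - (21/4)x

the result is g(x) = -(470205/512)x^6 - (1215/16)x^3 + (405/8)x^2 - (21/4)x


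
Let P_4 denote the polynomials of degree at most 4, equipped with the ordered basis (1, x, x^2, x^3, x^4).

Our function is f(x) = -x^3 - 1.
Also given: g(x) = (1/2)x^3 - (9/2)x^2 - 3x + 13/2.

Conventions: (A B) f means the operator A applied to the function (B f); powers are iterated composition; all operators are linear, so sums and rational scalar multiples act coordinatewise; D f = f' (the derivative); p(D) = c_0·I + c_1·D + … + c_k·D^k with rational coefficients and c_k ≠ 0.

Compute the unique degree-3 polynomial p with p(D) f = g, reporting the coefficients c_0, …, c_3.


D^0 f = -x^3 - 1
D^1 f = -3x^2
D^2 f = -6x
D^3 f = -6
matching coefficients of g against c_0 f + c_1 Df + … from the top degree down determines the c_i
solution: c_0 = -1/2, c_1 = 3/2, c_2 = 1/2, c_3 = -1

c_0 = -1/2, c_1 = 3/2, c_2 = 1/2, c_3 = -1


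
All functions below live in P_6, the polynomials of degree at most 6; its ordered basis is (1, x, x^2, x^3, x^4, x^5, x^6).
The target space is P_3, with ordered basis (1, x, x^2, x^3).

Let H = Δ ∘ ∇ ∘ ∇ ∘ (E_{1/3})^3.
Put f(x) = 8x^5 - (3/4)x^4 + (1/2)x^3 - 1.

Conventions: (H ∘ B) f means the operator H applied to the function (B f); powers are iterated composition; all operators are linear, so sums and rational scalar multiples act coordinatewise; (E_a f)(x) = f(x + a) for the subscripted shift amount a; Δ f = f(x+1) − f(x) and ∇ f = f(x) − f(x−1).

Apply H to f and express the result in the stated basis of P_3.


g(x) = 480x^2 + 462x + 234

E_{1/3} f = 8x^5 + (151/12)x^4 + (151/18)x^3 + (80/27)x^2 + (89/162)x - 931/972
E_{1/3} E_{1/3} f = 8x^5 + (311/12)x^4 + (613/18)x^3 + (613/27)x^2 + (622/81)x + 13/243
E_{1/3} E_{1/3} E_{1/3} f = 8x^5 + (157/4)x^4 + (155/2)x^3 + 77x^2 + (77/2)x + 27/4
∇ (E_{1/3})^3 f = 40x^4 + 77x^3 + 77x^2 + (77/2)x + 31/4
∇ ∇ (E_{1/3})^3 f = 160x^3 - 9x^2 + 83x - 3/2
Δ (∇ ∘ ∇) (E_{1/3})^3 f = 480x^2 + 462x + 234


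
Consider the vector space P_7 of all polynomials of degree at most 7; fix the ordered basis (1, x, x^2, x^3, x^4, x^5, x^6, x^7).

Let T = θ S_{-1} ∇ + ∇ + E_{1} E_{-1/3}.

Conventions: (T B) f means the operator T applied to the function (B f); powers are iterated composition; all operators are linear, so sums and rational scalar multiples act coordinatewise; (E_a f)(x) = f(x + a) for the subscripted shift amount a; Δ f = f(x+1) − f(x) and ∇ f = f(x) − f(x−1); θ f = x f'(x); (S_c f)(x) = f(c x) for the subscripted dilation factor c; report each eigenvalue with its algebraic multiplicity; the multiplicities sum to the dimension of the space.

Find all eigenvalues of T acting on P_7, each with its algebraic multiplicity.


image of 1: 1
image of x: x + 5/3
image of x^2: x^2 + (4/3)x - 5/9
image of x^3: x^3 + 11x^2 + (4/3)x + 35/27
image of x^4: x^4 - (16/3)x^3 - (46/3)x^2 + (32/27)x - 65/81
image of x^5: x^5 + (85/3)x^4 + (220/9)x^3 + (890/27)x^2 + (80/81)x + 275/243
image of x^6: x^6 - 20x^5 - (205/3)x^4 - (920/27)x^3 - (1135/27)x^2 + (64/81)x - 665/729
image of x^7: x^7 + (161/3)x^6 + (280/3)x^5 + (5005/27)x^4 + (6230/81)x^3 + (5327/81)x^2 + (448/729)x + 2315/2187
the matrix is upper triangular; its diagonal is (1, 1, 1, 1, 1, 1, 1, 1)
for a triangular matrix the eigenvalues are the diagonal entries, with algebraic multiplicity their repetition count

λ = 1 (multiplicity 8)


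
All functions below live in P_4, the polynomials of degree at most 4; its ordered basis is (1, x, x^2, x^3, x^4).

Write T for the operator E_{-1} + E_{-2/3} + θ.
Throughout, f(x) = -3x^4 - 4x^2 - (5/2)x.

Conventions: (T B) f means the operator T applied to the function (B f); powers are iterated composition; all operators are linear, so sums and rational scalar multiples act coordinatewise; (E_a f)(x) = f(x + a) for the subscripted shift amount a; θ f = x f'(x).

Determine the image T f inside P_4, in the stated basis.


g(x) = -18x^4 + 20x^3 - 42x^2 + (385/18)x - 281/54

E_{-1} f = -3x^4 + 12x^3 - 22x^2 + (35/2)x - 9/2
E_{-2/3} f = -3x^4 + 8x^3 - 12x^2 + (115/18)x - 19/27
θ f = -12x^4 - 8x^2 - (5/2)x
(E_{-1} + E_{-2/3} + θ) f = -18x^4 + 20x^3 - 42x^2 + (385/18)x - 281/54


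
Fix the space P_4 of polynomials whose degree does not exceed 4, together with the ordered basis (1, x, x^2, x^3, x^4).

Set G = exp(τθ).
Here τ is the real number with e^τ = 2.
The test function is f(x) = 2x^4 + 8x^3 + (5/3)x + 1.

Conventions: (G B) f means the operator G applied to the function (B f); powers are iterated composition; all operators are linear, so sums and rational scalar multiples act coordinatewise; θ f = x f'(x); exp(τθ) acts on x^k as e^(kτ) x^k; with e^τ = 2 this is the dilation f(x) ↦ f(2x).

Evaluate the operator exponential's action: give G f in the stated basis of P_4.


exp(τθ) x^k = e^(kτ) x^k; with e^τ = 2 this sends x^k to 2^k x^k
x ↦ 2 x
x^3 ↦ 8 x^3
x^4 ↦ 16 x^4
applying this coordinatewise to f: exp(τθ) f = 32x^4 + 64x^3 + (10/3)x + 1

the image equals g(x) = 32x^4 + 64x^3 + (10/3)x + 1


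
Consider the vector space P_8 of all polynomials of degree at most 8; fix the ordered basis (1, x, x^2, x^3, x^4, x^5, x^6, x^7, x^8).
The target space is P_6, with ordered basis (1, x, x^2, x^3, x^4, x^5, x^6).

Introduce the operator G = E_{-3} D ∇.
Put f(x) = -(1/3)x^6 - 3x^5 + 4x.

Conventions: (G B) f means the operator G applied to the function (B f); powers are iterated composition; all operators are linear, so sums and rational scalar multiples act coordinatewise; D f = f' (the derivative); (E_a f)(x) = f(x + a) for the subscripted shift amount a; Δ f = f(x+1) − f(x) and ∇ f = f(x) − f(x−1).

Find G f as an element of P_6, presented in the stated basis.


the result is g(x) = -10x^4 + 80x^3 - 110x^2 - 470x + 1063

∇ f = -2x^5 - 10x^4 + (70/3)x^3 - 25x^2 + 13x + 4/3
D ∇ f = -10x^4 - 40x^3 + 70x^2 - 50x + 13
E_{-3} D ∇ f = -10x^4 + 80x^3 - 110x^2 - 470x + 1063


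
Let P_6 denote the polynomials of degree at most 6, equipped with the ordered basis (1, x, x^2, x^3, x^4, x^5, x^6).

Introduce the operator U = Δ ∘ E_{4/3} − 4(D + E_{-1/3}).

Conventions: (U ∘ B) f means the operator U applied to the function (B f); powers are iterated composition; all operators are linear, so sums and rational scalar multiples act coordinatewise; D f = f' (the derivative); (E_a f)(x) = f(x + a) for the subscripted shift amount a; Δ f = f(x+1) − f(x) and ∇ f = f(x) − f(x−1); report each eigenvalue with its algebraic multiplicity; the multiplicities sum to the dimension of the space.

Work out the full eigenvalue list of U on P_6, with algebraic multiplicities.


λ = -4 (multiplicity 7)

image of 1: -4
image of x: -4x - 5/3
image of x^2: -4x^2 - (10/3)x + 29/9
image of x^3: -4x^3 - 5x^2 + (29/3)x + 283/27
image of x^4: -4x^4 - (20/3)x^3 + (58/3)x^2 + (1132/27)x + 2141/81
image of x^5: -4x^5 - (25/3)x^4 + (290/9)x^3 + (2830/27)x^2 + (10705/81)x + 15787/243
image of x^6: -4x^6 - 10x^5 + (145/3)x^4 + (5660/27)x^3 + (10705/27)x^2 + (31574/81)x + 113549/729
the matrix is upper triangular; its diagonal is (-4, -4, -4, -4, -4, -4, -4)
for a triangular matrix the eigenvalues are the diagonal entries, with algebraic multiplicity their repetition count


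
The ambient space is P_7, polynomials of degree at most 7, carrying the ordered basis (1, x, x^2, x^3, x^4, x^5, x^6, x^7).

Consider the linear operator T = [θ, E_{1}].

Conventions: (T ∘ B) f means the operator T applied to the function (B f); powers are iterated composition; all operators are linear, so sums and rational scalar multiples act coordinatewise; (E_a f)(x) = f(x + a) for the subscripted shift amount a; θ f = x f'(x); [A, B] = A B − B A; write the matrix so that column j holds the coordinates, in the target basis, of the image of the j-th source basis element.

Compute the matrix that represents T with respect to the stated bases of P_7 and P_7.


the matrix is [[0, -1, -2, -3, -4, -5, -6, -7]; [0, 0, -2, -6, -12, -20, -30, -42]; [0, 0, 0, -3, -12, -30, -60, -105]; [0, 0, 0, 0, -4, -20, -60, -140]; [0, 0, 0, 0, 0, -5, -30, -105]; [0, 0, 0, 0, 0, 0, -6, -42]; [0, 0, 0, 0, 0, 0, 0, -7]; [0, 0, 0, 0, 0, 0, 0, 0]] (rows listed top to bottom)

image of 1: 0
image of x: -1
image of x^2: -2x - 2
image of x^3: -3x^2 - 6x - 3
image of x^4: -4x^3 - 12x^2 - 12x - 4
image of x^5: -5x^4 - 20x^3 - 30x^2 - 20x - 5
image of x^6: -6x^5 - 30x^4 - 60x^3 - 60x^2 - 30x - 6
image of x^7: -7x^6 - 42x^5 - 105x^4 - 140x^3 - 105x^2 - 42x - 7
each image's coordinates form column j of the matrix


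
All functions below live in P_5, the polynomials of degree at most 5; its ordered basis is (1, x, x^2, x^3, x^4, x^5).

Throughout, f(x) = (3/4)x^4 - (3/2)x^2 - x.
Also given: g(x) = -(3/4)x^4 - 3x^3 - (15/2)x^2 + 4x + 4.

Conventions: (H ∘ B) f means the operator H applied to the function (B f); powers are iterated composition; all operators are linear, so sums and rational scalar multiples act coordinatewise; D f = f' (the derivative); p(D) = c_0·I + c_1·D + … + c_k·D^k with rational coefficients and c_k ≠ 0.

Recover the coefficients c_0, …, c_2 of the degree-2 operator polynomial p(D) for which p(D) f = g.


D^0 f = (3/4)x^4 - (3/2)x^2 - x
D^1 f = 3x^3 - 3x - 1
D^2 f = 9x^2 - 3
matching coefficients of g against c_0 f + c_1 Df + … from the top degree down determines the c_i
solution: c_0 = -1, c_1 = -1, c_2 = -1

c_0 = -1, c_1 = -1, c_2 = -1


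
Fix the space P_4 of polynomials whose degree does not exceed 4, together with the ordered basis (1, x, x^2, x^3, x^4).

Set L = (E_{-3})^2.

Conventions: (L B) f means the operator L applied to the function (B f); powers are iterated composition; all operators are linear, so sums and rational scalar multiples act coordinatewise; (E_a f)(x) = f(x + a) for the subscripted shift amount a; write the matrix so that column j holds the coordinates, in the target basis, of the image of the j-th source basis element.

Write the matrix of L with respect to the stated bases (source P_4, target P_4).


image of 1: 1
image of x: x - 6
image of x^2: x^2 - 12x + 36
image of x^3: x^3 - 18x^2 + 108x - 216
image of x^4: x^4 - 24x^3 + 216x^2 - 864x + 1296
each image's coordinates form column j of the matrix

the matrix is [[1, -6, 36, -216, 1296]; [0, 1, -12, 108, -864]; [0, 0, 1, -18, 216]; [0, 0, 0, 1, -24]; [0, 0, 0, 0, 1]] (rows listed top to bottom)


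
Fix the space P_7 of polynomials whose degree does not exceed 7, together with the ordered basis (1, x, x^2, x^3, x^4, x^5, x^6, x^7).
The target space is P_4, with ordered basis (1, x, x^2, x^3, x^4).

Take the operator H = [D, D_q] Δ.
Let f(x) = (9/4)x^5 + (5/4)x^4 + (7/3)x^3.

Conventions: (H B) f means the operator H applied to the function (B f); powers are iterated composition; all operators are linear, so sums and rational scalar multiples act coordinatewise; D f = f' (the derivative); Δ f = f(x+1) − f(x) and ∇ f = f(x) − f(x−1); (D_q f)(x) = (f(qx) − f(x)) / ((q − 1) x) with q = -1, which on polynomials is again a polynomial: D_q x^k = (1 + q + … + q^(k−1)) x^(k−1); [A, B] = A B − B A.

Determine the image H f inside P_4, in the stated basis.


Δ f = (45/4)x^4 + (55/2)x^3 + 37x^2 + (93/4)x + 35/6
D_q Δ f = (55/2)x^2 + 93/4
D D_q Δ f = 55x
D Δ f = 45x^3 + (165/2)x^2 + 74x + 93/4
D_q D Δ f = 45x^2 + 74
[D, D_q] Δ f = -45x^2 + 55x - 74

the image equals g(x) = -45x^2 + 55x - 74


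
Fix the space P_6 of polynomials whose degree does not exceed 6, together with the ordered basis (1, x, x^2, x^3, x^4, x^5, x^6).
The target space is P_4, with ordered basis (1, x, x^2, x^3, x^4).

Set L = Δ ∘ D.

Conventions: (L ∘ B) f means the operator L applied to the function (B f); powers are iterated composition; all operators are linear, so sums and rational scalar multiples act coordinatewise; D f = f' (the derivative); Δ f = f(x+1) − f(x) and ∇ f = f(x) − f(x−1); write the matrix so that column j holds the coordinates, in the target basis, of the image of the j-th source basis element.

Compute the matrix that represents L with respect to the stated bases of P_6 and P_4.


the matrix is [[0, 0, 2, 3, 4, 5, 6]; [0, 0, 0, 6, 12, 20, 30]; [0, 0, 0, 0, 12, 30, 60]; [0, 0, 0, 0, 0, 20, 60]; [0, 0, 0, 0, 0, 0, 30]] (rows listed top to bottom)

image of 1: 0
image of x: 0
image of x^2: 2
image of x^3: 6x + 3
image of x^4: 12x^2 + 12x + 4
image of x^5: 20x^3 + 30x^2 + 20x + 5
image of x^6: 30x^4 + 60x^3 + 60x^2 + 30x + 6
each image's coordinates form column j of the matrix


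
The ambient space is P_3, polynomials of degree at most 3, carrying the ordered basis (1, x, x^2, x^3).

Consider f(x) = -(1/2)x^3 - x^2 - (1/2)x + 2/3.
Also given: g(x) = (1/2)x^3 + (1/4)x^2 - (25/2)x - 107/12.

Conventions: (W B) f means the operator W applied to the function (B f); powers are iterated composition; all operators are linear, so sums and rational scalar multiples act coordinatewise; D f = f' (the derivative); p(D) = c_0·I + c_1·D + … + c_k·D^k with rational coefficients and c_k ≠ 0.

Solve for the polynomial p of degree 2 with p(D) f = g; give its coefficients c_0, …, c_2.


D^0 f = -(1/2)x^3 - x^2 - (1/2)x + 2/3
D^1 f = -(3/2)x^2 - 2x - 1/2
D^2 f = -3x - 2
matching coefficients of g against c_0 f + c_1 Df + … from the top degree down determines the c_i
solution: c_0 = -1, c_1 = 1/2, c_2 = 4

p(D) = -I + (1/2)·D + 4·D^2, i.e. c_0 = -1, c_1 = 1/2, c_2 = 4


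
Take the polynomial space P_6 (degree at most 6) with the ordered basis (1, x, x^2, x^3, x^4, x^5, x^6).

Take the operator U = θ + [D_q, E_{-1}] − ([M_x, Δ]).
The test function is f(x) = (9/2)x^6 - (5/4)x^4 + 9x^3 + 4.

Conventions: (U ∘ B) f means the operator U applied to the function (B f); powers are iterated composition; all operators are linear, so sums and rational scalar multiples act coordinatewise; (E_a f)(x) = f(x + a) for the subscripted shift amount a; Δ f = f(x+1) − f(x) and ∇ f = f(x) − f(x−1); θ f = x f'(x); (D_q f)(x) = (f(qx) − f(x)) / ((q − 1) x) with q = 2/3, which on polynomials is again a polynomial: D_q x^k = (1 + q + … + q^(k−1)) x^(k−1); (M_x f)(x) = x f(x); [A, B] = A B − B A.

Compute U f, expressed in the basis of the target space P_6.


the result is g(x) = (63/2)x^6 + 27x^5 + (5669/108)x^4 + (8659/54)x^3 + (2341/108)x^2 + (9661/108)x + 104/9

θ f = 27x^6 - 5x^4 + 27x^3
E_{-1} f = (9/2)x^6 - 27x^5 + (265/4)x^4 - 76x^3 + 33x^2 + 5x - 7/4
D_q E_{-1} f = (665/54)x^5 - (211/3)x^4 + (17225/108)x^3 - (1444/9)x^2 + 55x + 5
D_q f = (665/54)x^5 - (325/108)x^3 + 19x^2
E_{-1} D_q f = (665/54)x^5 - (3325/54)x^4 + (4325/36)x^3 - (10273/108)x^2 + (1571/108)x + 349/36
[D_q, E_{-1}] f = -(473/54)x^4 + (2125/54)x^3 - (7055/108)x^2 + (4369/108)x - 169/36
Δ f = 27x^5 + (135/2)x^4 + 85x^3 + 87x^2 + 49x + 49/4
M_x Δ f = 27x^6 + (135/2)x^5 + 85x^4 + 87x^3 + 49x^2 + (49/4)x
M_x f = (9/2)x^7 - (5/4)x^5 + 9x^4 + 4x
Δ M_x f = (63/2)x^6 + (189/2)x^5 + (605/4)x^4 + 181x^3 + 136x^2 + (245/4)x + 65/4
[M_x, Δ] f = -(9/2)x^6 - 27x^5 - (265/4)x^4 - 94x^3 - 87x^2 - 49x - 65/4
(-([M_x, Δ])) f = (9/2)x^6 + 27x^5 + (265/4)x^4 + 94x^3 + 87x^2 + 49x + 65/4
(θ + [D_q, E_{-1}] − ([M_x, Δ])) f = (63/2)x^6 + 27x^5 + (5669/108)x^4 + (8659/54)x^3 + (2341/108)x^2 + (9661/108)x + 104/9


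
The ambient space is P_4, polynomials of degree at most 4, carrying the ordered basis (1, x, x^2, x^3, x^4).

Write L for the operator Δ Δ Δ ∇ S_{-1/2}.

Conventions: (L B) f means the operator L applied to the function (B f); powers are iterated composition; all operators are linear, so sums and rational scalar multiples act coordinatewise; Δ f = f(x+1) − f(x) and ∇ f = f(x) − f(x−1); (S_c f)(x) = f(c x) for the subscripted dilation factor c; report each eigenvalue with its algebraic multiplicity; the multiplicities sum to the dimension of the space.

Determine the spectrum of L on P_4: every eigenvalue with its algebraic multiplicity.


λ = 0 (multiplicity 5)

image of 1: 0
image of x: 0
image of x^2: 0
image of x^3: 0
image of x^4: 3/2
the matrix is upper triangular; its diagonal is (0, 0, 0, 0, 0)
for a triangular matrix the eigenvalues are the diagonal entries, with algebraic multiplicity their repetition count


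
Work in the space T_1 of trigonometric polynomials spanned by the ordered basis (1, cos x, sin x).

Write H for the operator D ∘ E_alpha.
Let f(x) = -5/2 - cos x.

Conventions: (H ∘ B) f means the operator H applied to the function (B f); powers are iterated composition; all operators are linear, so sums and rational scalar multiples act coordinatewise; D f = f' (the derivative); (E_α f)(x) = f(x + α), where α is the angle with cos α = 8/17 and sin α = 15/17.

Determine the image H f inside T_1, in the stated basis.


E_alpha f = -5/2 - (8/17)cos x + (15/17)sin x
D E_alpha f = (15/17)cos x + (8/17)sin x

the result is g(x) = (15/17)cos x + (8/17)sin x


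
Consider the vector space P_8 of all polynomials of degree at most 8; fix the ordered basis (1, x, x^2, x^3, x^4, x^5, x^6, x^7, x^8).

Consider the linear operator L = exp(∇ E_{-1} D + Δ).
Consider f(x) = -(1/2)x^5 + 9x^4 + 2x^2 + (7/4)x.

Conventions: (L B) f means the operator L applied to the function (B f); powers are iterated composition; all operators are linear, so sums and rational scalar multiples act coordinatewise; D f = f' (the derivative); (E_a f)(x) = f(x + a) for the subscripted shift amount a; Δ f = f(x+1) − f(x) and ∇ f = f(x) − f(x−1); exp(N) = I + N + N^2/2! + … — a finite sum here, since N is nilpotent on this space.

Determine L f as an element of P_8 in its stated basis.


the result is g(x) = -(1/2)x^5 + (13/2)x^4 + 16x^3 + 208x^2 - (119/4)x + 1753/4

order-1 term: -(5/2)x^4 + 21x^3 + 202x^2 - (713/2)x + 1223/4
order-2 term: -5x^3 + 9x^2 + (673/2)x + 9/2
order-3 term: -5x^2 - 9x + 269/2
order-4 term: -(5/2)x - 6
order-5 term: -1/2
the series for exp(∇ E_{-1} D + Δ) f terminates at order 5
exp(∇ E_{-1} D + Δ) f = -(1/2)x^5 + (13/2)x^4 + 16x^3 + 208x^2 - (119/4)x + 1753/4


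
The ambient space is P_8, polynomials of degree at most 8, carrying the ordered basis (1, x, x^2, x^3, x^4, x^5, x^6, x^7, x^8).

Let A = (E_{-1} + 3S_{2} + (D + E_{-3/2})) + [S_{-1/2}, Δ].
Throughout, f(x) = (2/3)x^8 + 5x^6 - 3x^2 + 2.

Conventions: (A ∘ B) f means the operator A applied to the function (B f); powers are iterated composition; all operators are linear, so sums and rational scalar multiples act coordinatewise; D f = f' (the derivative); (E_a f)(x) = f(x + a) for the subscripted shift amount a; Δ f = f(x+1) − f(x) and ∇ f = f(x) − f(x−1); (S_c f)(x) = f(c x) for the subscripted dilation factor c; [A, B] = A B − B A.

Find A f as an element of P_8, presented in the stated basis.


the image equals g(x) = (1540/3)x^8 - (129/16)x^7 + (98965/96)x^6 - (20261/96)x^5 + (6395/12)x^4 - (18653/24)x^3 + (127901/192)x^2 - (34457/96)x + 1999/24

E_{-1} f = (2/3)x^8 - (16/3)x^7 + (71/3)x^6 - (202/3)x^5 + (365/3)x^4 - (412/3)x^3 + (272/3)x^2 - (88/3)x + 14/3
S_{2} f = (512/3)x^8 + 320x^6 - 12x^2 + 2
(3S_{2}) f = 512x^8 + 960x^6 - 36x^2 + 6
D f = (16/3)x^7 + 30x^5 - 6x
E_{-3/2} f = (2/3)x^8 - 8x^7 + 47x^6 - 171x^5 + 405x^4 - 621x^3 + (9429/16)x^2 - (4959/16)x + 8869/128
(D + E_{-3/2}) f = (2/3)x^8 - (8/3)x^7 + 47x^6 - 141x^5 + 405x^4 - 621x^3 + (9429/16)x^2 - (5055/16)x + 8869/128
(E_{-1} + 3S_{2} + (D + E_{-3/2})) f = (1540/3)x^8 - 8x^7 + (3092/3)x^6 - (625/3)x^5 + (1580/3)x^4 - (2275/3)x^3 + (30911/48)x^2 - (16573/48)x + 30703/384
Δ f = (16/3)x^7 + (56/3)x^6 + (202/3)x^5 + (365/3)x^4 + (412/3)x^3 + (281/3)x^2 + (88/3)x + 8/3
S_{-1/2} Δ f = -(1/24)x^7 + (7/24)x^6 - (101/48)x^5 + (365/48)x^4 - (103/6)x^3 + (281/12)x^2 - (44/3)x + 8/3
S_{-1/2} f = (1/384)x^8 + (5/64)x^6 - (3/4)x^2 + 2
Δ S_{-1/2} f = (1/48)x^7 + (7/96)x^6 + (59/96)x^5 + (65/48)x^4 + (41/24)x^3 + (239/192)x^2 - (97/96)x - 257/384
[S_{-1/2}, Δ] f = -(1/16)x^7 + (7/32)x^6 - (87/32)x^5 + (25/4)x^4 - (151/8)x^3 + (1419/64)x^2 - (437/32)x + 427/128
((E_{-1} + 3S_{2} + (D + E_{-3/2})) + [S_{-1/2}, Δ]) f = (1540/3)x^8 - (129/16)x^7 + (98965/96)x^6 - (20261/96)x^5 + (6395/12)x^4 - (18653/24)x^3 + (127901/192)x^2 - (34457/96)x + 1999/24


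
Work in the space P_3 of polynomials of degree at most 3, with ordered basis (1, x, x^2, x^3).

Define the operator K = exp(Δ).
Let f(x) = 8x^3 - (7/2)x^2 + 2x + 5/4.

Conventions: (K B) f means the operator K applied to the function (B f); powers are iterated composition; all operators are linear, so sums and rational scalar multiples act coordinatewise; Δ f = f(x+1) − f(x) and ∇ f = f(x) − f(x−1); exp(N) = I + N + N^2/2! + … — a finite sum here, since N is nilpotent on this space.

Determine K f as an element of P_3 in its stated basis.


the image equals g(x) = 8x^3 + (41/2)x^2 + 43x + 145/4

order-1 term: 24x^2 + 17x + 13/2
order-2 term: 24x + 41/2
order-3 term: 8
the series for exp(Δ) f terminates at order 3
exp(Δ) f = 8x^3 + (41/2)x^2 + 43x + 145/4


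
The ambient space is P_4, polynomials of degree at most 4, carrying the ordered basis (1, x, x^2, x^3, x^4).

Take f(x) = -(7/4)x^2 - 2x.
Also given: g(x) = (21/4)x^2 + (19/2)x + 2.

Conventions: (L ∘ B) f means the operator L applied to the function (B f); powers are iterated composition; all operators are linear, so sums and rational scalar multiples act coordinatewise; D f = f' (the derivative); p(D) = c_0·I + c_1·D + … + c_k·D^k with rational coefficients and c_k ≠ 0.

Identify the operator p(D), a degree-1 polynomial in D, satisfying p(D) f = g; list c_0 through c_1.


p(D) = -3·I − D, i.e. c_0 = -3, c_1 = -1

D^0 f = -(7/4)x^2 - 2x
D^1 f = -(7/2)x - 2
matching coefficients of g against c_0 f + c_1 Df + … from the top degree down determines the c_i
solution: c_0 = -3, c_1 = -1


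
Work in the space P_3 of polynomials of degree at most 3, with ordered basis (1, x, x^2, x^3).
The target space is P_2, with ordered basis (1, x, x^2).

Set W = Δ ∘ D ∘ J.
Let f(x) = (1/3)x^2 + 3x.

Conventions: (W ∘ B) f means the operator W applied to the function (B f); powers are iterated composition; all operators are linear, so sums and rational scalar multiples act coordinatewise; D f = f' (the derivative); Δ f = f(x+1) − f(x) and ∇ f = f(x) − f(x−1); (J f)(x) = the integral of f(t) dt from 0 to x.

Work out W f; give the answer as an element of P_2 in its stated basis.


J f = (1/9)x^3 + (3/2)x^2
D J f = (1/3)x^2 + 3x
Δ (D ∘ J) f = (2/3)x + 10/3

the result is g(x) = (2/3)x + 10/3


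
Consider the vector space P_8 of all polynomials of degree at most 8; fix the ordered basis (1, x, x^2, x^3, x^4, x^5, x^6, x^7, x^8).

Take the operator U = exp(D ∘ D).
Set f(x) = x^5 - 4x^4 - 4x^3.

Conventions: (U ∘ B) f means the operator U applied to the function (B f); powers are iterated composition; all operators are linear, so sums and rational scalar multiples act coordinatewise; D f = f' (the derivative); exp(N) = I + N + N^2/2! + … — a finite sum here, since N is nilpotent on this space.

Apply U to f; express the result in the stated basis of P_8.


order-1 term: 20x^3 - 48x^2 - 24x
order-2 term: 60x - 48
the series for exp(D ∘ D) f terminates at order 2
exp(D ∘ D) f = x^5 - 4x^4 + 16x^3 - 48x^2 + 36x - 48

g(x) = x^5 - 4x^4 + 16x^3 - 48x^2 + 36x - 48


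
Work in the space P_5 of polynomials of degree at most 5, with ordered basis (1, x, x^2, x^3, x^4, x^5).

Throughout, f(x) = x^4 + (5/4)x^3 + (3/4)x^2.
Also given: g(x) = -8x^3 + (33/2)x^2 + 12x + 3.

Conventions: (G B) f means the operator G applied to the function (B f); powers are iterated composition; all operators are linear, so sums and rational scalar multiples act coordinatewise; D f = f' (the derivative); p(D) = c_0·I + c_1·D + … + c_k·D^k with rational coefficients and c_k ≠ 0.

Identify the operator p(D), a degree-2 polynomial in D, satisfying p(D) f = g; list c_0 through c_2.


p(D) = -2·D + 2·D^2, i.e. c_0 = 0, c_1 = -2, c_2 = 2

D^0 f = x^4 + (5/4)x^3 + (3/4)x^2
D^1 f = 4x^3 + (15/4)x^2 + (3/2)x
D^2 f = 12x^2 + (15/2)x + 3/2
matching coefficients of g against c_0 f + c_1 Df + … from the top degree down determines the c_i
solution: c_0 = 0, c_1 = -2, c_2 = 2


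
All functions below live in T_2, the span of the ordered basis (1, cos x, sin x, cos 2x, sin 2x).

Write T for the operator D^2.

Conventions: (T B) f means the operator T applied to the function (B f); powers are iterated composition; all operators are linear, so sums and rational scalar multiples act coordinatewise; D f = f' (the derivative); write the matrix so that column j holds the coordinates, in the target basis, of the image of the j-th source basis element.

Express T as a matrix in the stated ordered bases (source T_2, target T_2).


the matrix is [[0, 0, 0, 0, 0]; [0, -1, 0, 0, 0]; [0, 0, -1, 0, 0]; [0, 0, 0, -4, 0]; [0, 0, 0, 0, -4]] (rows listed top to bottom)

image of 1: 0
image of cos x: -cos x
image of sin x: -sin x
image of cos 2x: -4cos 2x
image of sin 2x: -4sin 2x
each image's coordinates form column j of the matrix


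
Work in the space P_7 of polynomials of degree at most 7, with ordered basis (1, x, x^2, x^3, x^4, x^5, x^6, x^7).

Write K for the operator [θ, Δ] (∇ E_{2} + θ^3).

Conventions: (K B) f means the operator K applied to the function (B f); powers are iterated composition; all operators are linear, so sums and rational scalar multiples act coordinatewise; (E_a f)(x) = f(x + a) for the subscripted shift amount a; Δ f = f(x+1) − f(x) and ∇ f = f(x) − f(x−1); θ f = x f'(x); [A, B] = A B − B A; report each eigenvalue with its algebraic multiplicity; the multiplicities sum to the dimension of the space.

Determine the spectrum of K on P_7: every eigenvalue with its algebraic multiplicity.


image of 1: 0
image of x: -1
image of x^2: -16x - 18
image of x^3: -81x^2 - 168x - 96
image of x^4: -256x^3 - 780x^2 - 828x - 332
image of x^5: -625x^4 - 2520x^3 - 3900x^2 - 2880x - 950
image of x^6: -1296x^5 - 6510x^4 - 13260x^3 - 14100x^2 - 8430x - 2562
image of x^7: -2401x^6 - 14448x^5 - 36540x^4 - 50680x^3 - 42840x^2 - 23268x - 7056
the matrix is upper triangular; its diagonal is (0, 0, 0, 0, 0, 0, 0, 0)
for a triangular matrix the eigenvalues are the diagonal entries, with algebraic multiplicity their repetition count

λ = 0 (multiplicity 8)
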